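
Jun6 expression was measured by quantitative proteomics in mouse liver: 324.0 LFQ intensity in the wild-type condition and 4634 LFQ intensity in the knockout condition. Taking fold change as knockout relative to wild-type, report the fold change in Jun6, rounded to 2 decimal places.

Fold change = 4634 / 324.0 = 14.302
Jun6 is upregulated.

14.30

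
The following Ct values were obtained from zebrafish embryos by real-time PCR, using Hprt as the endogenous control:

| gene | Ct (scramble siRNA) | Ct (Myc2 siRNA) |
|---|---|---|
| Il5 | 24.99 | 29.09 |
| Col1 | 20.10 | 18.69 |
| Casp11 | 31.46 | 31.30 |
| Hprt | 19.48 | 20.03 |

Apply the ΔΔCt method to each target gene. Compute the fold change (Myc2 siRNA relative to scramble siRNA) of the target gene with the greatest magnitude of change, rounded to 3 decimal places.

0.085

Il5: ΔΔCt = (29.09−20.03) − (24.99−19.48) = 9.06 − 5.51 = 3.55; fold change = 2^-3.55 = 0.085
Col1: ΔΔCt = (18.69−20.03) − (20.10−19.48) = -1.34 − 0.62 = -1.96; fold change = 2^1.96 = 3.891
Casp11: ΔΔCt = (31.30−20.03) − (31.46−19.48) = 11.27 − 11.98 = -0.71; fold change = 2^0.71 = 1.636
Il5 has the largest |ΔΔCt| = 3.55.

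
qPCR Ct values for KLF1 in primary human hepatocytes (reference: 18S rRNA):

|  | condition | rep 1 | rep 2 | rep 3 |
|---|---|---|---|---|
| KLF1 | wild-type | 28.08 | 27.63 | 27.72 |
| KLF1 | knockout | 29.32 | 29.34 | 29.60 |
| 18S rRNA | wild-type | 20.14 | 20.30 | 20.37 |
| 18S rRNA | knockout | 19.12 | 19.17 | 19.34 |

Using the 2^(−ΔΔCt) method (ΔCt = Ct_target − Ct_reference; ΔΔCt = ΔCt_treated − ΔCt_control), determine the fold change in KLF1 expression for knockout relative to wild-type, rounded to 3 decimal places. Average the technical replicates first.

Mean Ct: KLF1 wild-type 27.810; KLF1 knockout 29.420; 18S rRNA wild-type 20.270; 18S rRNA knockout 19.210
ΔCt(wild-type) = 27.810 − 20.270 = 7.540
ΔCt(knockout) = 29.420 − 19.210 = 10.210
ΔΔCt = 10.210 − 7.540 = 2.670
Fold change = 2^(−2.670) = 0.1571

0.157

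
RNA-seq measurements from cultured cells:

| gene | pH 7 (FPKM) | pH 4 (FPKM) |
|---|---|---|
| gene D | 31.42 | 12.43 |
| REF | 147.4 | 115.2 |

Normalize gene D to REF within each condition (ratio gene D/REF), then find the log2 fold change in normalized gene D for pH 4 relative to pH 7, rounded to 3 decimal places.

gene D/REF (pH 7) = 31.42 / 147.4 = 0.21316
gene D/REF (pH 4) = 12.43 / 115.2 = 0.1079
Fold change = 0.1079 / 0.21316 = 0.5062
log2(0.5062) = -0.9823

-0.982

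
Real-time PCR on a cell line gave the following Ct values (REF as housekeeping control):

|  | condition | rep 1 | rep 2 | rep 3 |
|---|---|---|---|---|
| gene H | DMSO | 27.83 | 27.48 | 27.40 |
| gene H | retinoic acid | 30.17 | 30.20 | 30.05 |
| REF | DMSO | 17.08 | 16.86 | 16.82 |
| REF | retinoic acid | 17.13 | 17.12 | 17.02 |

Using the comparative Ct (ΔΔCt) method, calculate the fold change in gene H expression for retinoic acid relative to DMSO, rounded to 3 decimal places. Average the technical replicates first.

0.189

Mean Ct: gene H DMSO 27.570; gene H retinoic acid 30.140; REF DMSO 16.920; REF retinoic acid 17.090
ΔCt(DMSO) = 27.570 − 16.920 = 10.650
ΔCt(retinoic acid) = 30.140 − 17.090 = 13.050
ΔΔCt = 13.050 − 10.650 = 2.400
Fold change = 2^(−2.400) = 0.1895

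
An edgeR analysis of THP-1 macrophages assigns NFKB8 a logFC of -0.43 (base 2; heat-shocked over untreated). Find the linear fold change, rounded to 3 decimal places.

Fold change = 2^(-0.43) = 0.7423

0.742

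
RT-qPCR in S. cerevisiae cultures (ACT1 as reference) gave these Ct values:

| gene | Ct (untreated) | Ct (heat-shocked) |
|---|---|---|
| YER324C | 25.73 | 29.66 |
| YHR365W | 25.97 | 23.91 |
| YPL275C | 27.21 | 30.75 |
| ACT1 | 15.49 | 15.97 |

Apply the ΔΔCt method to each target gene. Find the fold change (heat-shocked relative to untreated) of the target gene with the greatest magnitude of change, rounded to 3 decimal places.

YER324C: ΔΔCt = (29.66−15.97) − (25.73−15.49) = 13.69 − 10.24 = 3.45; fold change = 2^-3.45 = 0.092
YHR365W: ΔΔCt = (23.91−15.97) − (25.97−15.49) = 7.94 − 10.48 = -2.54; fold change = 2^2.54 = 5.816
YPL275C: ΔΔCt = (30.75−15.97) − (27.21−15.49) = 14.78 − 11.72 = 3.06; fold change = 2^-3.06 = 0.120
YER324C has the largest |ΔΔCt| = 3.45.

0.092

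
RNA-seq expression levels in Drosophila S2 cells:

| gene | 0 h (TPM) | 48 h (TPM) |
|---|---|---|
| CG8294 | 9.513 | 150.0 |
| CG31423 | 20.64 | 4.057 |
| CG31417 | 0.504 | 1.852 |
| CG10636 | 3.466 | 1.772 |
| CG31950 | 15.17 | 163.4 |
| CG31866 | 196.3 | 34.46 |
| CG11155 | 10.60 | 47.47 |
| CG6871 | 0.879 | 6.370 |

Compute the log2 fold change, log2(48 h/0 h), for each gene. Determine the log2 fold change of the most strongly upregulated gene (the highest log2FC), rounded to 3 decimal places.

3.979

log2(150.0/9.513) = 3.979  (CG8294)
log2(4.057/20.64) = -2.347  (CG31423)
log2(1.852/0.504) = 1.878  (CG31417)
log2(1.772/3.466) = -0.968  (CG10636)
log2(163.4/15.17) = 3.429  (CG31950)
log2(34.46/196.3) = -2.510  (CG31866)
log2(47.47/10.60) = 2.163  (CG11155)
log2(6.370/0.879) = 2.857  (CG6871)
CG8294 is most strongly upregulated.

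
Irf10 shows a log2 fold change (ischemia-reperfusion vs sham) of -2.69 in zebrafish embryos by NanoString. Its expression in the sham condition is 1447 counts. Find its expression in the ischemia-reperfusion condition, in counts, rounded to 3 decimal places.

Fold change = 2^(-2.69) = 0.1550
ischemia-reperfusion expression = 1447 × 0.1550 = 224.232

224.232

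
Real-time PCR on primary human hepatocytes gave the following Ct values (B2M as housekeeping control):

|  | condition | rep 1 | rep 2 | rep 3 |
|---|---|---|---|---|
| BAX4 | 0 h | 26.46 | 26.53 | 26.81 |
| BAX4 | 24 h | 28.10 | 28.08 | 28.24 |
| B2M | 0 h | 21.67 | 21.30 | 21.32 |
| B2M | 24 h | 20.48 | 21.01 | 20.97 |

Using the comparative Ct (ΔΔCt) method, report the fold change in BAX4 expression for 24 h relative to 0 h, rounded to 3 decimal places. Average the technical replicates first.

Mean Ct: BAX4 0 h 26.600; BAX4 24 h 28.140; B2M 0 h 21.430; B2M 24 h 20.820
ΔCt(0 h) = 26.600 − 21.430 = 5.170
ΔCt(24 h) = 28.140 − 20.820 = 7.320
ΔΔCt = 7.320 − 5.170 = 2.150
Fold change = 2^(−2.150) = 0.2253

0.225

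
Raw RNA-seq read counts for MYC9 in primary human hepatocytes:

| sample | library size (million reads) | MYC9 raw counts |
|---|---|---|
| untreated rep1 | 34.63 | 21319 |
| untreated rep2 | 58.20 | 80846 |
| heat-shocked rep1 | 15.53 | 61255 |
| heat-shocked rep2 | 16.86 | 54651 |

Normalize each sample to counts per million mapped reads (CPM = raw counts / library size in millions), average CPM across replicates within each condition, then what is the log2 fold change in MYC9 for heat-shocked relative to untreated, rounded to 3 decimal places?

CPM(untreated rep1) = 21319 / 34.63 = 615.6223
CPM(untreated rep2) = 80846 / 58.20 = 1389.1065
CPM(heat-shocked rep1) = 61255 / 15.53 = 3944.3014
CPM(heat-shocked rep2) = 54651 / 16.86 = 3241.4591
mean CPM(untreated) = 1002.3644; mean CPM(heat-shocked) = 3592.8802
Fold change = 3592.8802 / 1002.3644 = 3.58441
log2(3.58441) = 1.8417

1.842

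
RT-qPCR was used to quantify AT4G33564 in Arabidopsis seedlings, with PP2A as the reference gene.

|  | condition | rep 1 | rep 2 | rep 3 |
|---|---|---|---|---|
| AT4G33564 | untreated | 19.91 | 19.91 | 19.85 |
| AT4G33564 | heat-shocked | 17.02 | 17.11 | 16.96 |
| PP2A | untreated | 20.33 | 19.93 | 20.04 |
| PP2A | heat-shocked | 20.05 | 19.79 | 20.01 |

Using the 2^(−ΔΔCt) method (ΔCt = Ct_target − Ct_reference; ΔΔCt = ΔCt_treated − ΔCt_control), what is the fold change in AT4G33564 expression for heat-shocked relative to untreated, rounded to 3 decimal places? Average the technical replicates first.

6.543

Mean Ct: AT4G33564 untreated 19.890; AT4G33564 heat-shocked 17.030; PP2A untreated 20.100; PP2A heat-shocked 19.950
ΔCt(untreated) = 19.890 − 20.100 = -0.210
ΔCt(heat-shocked) = 17.030 − 19.950 = -2.920
ΔΔCt = -2.920 − (-0.210) = -2.710
Fold change = 2^(−(-2.710)) = 2^2.710 = 6.5432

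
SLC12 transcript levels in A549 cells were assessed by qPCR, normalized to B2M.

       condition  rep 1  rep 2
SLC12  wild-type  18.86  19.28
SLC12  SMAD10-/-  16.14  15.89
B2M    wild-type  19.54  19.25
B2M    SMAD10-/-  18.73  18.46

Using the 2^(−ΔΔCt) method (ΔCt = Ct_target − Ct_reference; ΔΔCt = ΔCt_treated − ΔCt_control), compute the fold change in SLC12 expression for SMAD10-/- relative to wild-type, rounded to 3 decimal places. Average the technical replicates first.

Mean Ct: SLC12 wild-type 19.070; SLC12 SMAD10-/- 16.015; B2M wild-type 19.395; B2M SMAD10-/- 18.595
ΔCt(wild-type) = 19.070 − 19.395 = -0.325
ΔCt(SMAD10-/-) = 16.015 − 18.595 = -2.580
ΔΔCt = -2.580 − (-0.325) = -2.255
Fold change = 2^(−(-2.255)) = 2^2.255 = 4.7733

4.773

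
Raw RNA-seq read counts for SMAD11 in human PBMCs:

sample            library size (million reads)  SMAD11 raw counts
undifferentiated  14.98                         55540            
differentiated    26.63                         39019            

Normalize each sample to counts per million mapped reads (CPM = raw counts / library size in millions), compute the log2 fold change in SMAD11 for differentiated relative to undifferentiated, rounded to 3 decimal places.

CPM(undifferentiated) = 55540 / 14.98 = 3707.6101
CPM(differentiated) = 39019 / 26.63 = 1465.2272
Fold change = 1465.2272 / 3707.6101 = 0.39519
log2(0.39519) = -1.3394

-1.339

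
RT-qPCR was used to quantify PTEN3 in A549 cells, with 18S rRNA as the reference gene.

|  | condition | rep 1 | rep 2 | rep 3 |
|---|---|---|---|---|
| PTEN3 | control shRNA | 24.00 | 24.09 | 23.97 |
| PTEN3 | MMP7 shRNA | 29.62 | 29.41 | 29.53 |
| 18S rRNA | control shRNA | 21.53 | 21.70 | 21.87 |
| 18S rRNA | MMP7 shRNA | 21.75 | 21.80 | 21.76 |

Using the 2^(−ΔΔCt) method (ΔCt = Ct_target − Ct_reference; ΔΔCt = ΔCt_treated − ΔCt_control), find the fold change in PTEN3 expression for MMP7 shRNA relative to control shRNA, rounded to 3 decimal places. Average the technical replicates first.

Mean Ct: PTEN3 control shRNA 24.020; PTEN3 MMP7 shRNA 29.520; 18S rRNA control shRNA 21.700; 18S rRNA MMP7 shRNA 21.770
ΔCt(control shRNA) = 24.020 − 21.700 = 2.320
ΔCt(MMP7 shRNA) = 29.520 − 21.770 = 7.750
ΔΔCt = 7.750 − 2.320 = 5.430
Fold change = 2^(−5.430) = 0.0232

0.023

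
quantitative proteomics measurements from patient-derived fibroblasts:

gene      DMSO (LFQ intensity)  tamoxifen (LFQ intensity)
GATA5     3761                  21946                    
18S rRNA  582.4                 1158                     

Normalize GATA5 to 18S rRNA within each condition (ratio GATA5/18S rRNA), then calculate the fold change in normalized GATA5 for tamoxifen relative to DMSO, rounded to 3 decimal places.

2.935

GATA5/18S rRNA (DMSO) = 3761 / 582.4 = 6.4578
GATA5/18S rRNA (tamoxifen) = 21946 / 1158 = 18.952
Fold change = 18.952 / 6.4578 = 2.9347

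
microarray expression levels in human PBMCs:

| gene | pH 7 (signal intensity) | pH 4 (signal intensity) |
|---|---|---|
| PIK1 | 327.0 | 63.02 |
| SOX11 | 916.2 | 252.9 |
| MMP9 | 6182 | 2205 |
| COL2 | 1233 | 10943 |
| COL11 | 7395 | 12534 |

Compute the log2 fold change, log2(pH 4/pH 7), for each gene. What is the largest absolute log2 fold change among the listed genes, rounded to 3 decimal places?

log2(63.02/327.0) = -2.375  (PIK1)
log2(252.9/916.2) = -1.857  (SOX11)
log2(2205/6182) = -1.487  (MMP9)
log2(10943/1233) = 3.150  (COL2)
log2(12534/7395) = 0.761  (COL11)
The largest magnitude belongs to COL2.

3.150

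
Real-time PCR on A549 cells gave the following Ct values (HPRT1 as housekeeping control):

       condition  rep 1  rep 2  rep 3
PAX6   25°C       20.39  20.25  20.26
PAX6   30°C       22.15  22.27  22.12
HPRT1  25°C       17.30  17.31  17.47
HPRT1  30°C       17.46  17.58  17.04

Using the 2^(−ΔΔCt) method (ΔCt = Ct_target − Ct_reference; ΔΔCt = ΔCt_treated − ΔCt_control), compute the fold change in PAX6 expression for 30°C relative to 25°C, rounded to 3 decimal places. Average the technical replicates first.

0.272

Mean Ct: PAX6 25°C 20.300; PAX6 30°C 22.180; HPRT1 25°C 17.360; HPRT1 30°C 17.360
ΔCt(25°C) = 20.300 − 17.360 = 2.940
ΔCt(30°C) = 22.180 − 17.360 = 4.820
ΔΔCt = 4.820 − 2.940 = 1.880
Fold change = 2^(−1.880) = 0.2717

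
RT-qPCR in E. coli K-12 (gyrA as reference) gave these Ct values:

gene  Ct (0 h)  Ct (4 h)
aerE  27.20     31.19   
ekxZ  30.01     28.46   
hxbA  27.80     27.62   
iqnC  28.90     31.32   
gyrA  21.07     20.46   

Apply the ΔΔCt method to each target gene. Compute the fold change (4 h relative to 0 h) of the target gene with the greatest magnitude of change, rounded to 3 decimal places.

0.041

aerE: ΔΔCt = (31.19−20.46) − (27.20−21.07) = 10.73 − 6.13 = 4.60; fold change = 2^-4.60 = 0.041
ekxZ: ΔΔCt = (28.46−20.46) − (30.01−21.07) = 8.00 − 8.94 = -0.94; fold change = 2^0.94 = 1.919
hxbA: ΔΔCt = (27.62−20.46) − (27.80−21.07) = 7.16 − 6.73 = 0.43; fold change = 2^-0.43 = 0.742
iqnC: ΔΔCt = (31.32−20.46) − (28.90−21.07) = 10.86 − 7.83 = 3.03; fold change = 2^-3.03 = 0.122
aerE has the largest |ΔΔCt| = 4.60.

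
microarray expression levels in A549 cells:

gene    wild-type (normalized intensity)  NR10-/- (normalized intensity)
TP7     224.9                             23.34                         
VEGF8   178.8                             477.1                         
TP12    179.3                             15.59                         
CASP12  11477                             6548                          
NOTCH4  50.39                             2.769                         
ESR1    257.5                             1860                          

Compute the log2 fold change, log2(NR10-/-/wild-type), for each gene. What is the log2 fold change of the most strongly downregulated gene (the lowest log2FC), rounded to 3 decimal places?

-4.186

log2(23.34/224.9) = -3.268  (TP7)
log2(477.1/178.8) = 1.416  (VEGF8)
log2(15.59/179.3) = -3.524  (TP12)
log2(6548/11477) = -0.810  (CASP12)
log2(2.769/50.39) = -4.186  (NOTCH4)
log2(1860/257.5) = 2.853  (ESR1)
NOTCH4 is most strongly downregulated.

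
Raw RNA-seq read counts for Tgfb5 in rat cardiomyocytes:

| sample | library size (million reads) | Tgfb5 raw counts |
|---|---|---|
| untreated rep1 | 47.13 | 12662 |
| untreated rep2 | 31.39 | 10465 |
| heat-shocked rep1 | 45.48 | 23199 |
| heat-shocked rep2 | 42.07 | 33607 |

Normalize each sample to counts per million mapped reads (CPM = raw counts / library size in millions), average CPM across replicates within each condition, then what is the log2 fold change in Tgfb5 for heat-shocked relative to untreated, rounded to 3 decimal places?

CPM(untreated rep1) = 12662 / 47.13 = 268.6612
CPM(untreated rep2) = 10465 / 31.39 = 333.3864
CPM(heat-shocked rep1) = 23199 / 45.48 = 510.0923
CPM(heat-shocked rep2) = 33607 / 42.07 = 798.8353
mean CPM(untreated) = 301.0238; mean CPM(heat-shocked) = 654.4638
Fold change = 654.4638 / 301.0238 = 2.17413
log2(2.17413) = 1.1204

1.120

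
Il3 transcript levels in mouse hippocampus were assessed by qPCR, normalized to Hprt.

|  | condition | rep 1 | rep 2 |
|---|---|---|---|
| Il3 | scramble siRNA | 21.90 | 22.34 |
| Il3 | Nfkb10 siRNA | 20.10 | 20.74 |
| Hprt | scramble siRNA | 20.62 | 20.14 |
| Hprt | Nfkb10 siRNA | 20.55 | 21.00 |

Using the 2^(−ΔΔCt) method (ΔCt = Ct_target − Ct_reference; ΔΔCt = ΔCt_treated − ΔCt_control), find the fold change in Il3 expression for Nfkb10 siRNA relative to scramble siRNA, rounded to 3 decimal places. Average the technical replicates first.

Mean Ct: Il3 scramble siRNA 22.120; Il3 Nfkb10 siRNA 20.420; Hprt scramble siRNA 20.380; Hprt Nfkb10 siRNA 20.775
ΔCt(scramble siRNA) = 22.120 − 20.380 = 1.740
ΔCt(Nfkb10 siRNA) = 20.420 − 20.775 = -0.355
ΔΔCt = -0.355 − 1.740 = -2.095
Fold change = 2^(−(-2.095)) = 2^2.095 = 4.2723

4.272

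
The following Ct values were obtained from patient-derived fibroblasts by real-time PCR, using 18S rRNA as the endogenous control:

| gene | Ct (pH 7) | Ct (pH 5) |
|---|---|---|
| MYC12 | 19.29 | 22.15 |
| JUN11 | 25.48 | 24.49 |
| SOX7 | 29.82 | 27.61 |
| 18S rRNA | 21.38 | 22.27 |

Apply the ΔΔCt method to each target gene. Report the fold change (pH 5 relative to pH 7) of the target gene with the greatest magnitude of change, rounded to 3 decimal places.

8.574

MYC12: ΔΔCt = (22.15−22.27) − (19.29−21.38) = -0.12 − (-2.09) = 1.97; fold change = 2^-1.97 = 0.255
JUN11: ΔΔCt = (24.49−22.27) − (25.48−21.38) = 2.22 − 4.10 = -1.88; fold change = 2^1.88 = 3.681
SOX7: ΔΔCt = (27.61−22.27) − (29.82−21.38) = 5.34 − 8.44 = -3.10; fold change = 2^3.10 = 8.574
SOX7 has the largest |ΔΔCt| = 3.10.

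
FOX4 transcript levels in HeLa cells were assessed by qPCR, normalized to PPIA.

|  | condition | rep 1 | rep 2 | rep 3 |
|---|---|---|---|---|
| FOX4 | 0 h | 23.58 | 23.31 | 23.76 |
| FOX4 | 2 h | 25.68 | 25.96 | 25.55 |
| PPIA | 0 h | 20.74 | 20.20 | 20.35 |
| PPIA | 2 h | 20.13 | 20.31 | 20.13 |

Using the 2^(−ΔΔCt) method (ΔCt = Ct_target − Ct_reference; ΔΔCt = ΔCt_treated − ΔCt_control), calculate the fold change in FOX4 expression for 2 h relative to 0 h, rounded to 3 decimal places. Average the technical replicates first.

0.187

Mean Ct: FOX4 0 h 23.550; FOX4 2 h 25.730; PPIA 0 h 20.430; PPIA 2 h 20.190
ΔCt(0 h) = 23.550 − 20.430 = 3.120
ΔCt(2 h) = 25.730 − 20.190 = 5.540
ΔΔCt = 5.540 − 3.120 = 2.420
Fold change = 2^(−2.420) = 0.1869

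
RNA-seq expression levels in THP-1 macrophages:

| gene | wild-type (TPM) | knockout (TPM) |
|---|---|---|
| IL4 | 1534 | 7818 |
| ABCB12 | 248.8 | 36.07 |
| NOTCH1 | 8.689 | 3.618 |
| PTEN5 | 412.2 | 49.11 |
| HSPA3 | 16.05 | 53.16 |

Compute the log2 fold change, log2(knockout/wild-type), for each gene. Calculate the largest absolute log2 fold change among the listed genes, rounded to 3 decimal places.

3.069

log2(7818/1534) = 2.350  (IL4)
log2(36.07/248.8) = -2.786  (ABCB12)
log2(3.618/8.689) = -1.264  (NOTCH1)
log2(49.11/412.2) = -3.069  (PTEN5)
log2(53.16/16.05) = 1.728  (HSPA3)
The largest magnitude belongs to PTEN5.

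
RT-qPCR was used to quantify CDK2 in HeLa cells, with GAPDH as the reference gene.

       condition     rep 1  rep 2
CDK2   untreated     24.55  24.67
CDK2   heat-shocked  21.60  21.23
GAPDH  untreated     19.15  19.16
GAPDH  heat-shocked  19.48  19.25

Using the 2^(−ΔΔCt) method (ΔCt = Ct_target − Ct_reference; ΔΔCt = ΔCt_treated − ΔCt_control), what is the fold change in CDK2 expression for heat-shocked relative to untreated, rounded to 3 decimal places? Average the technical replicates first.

10.593

Mean Ct: CDK2 untreated 24.610; CDK2 heat-shocked 21.415; GAPDH untreated 19.155; GAPDH heat-shocked 19.365
ΔCt(untreated) = 24.610 − 19.155 = 5.455
ΔCt(heat-shocked) = 21.415 − 19.365 = 2.050
ΔΔCt = 2.050 − 5.455 = -3.405
Fold change = 2^(−(-3.405)) = 2^3.405 = 10.5927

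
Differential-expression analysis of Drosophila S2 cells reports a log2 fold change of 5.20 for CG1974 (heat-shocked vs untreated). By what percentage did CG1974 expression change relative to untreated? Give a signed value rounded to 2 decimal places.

3575.83%

Fold change = 2^(5.20) = 36.7583
Percent change = (FC − 1) × 100% = (36.7583 − 1) × 100 = 3575.83%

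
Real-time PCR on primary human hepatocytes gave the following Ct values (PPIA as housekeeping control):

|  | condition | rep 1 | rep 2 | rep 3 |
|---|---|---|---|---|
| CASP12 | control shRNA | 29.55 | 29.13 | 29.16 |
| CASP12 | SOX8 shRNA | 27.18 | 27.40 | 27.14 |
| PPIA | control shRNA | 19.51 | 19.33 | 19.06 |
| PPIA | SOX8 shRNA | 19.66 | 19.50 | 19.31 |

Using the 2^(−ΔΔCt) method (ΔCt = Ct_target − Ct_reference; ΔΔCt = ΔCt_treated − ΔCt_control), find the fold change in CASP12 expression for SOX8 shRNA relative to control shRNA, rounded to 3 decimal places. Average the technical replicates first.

4.691

Mean Ct: CASP12 control shRNA 29.280; CASP12 SOX8 shRNA 27.240; PPIA control shRNA 19.300; PPIA SOX8 shRNA 19.490
ΔCt(control shRNA) = 29.280 − 19.300 = 9.980
ΔCt(SOX8 shRNA) = 27.240 − 19.490 = 7.750
ΔΔCt = 7.750 − 9.980 = -2.230
Fold change = 2^(−(-2.230)) = 2^2.230 = 4.6913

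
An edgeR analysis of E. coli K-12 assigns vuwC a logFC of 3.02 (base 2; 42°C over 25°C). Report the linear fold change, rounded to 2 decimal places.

8.11

Fold change = 2^(3.02) = 8.112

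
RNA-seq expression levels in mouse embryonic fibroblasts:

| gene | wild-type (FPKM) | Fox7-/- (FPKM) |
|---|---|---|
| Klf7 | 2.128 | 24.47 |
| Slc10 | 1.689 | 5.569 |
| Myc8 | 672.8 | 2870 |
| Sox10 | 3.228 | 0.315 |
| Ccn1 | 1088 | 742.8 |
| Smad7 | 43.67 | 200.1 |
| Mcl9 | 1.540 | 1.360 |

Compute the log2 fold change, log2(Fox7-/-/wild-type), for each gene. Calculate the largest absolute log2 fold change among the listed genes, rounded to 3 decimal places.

log2(24.47/2.128) = 3.523  (Klf7)
log2(5.569/1.689) = 1.721  (Slc10)
log2(2870/672.8) = 2.093  (Myc8)
log2(0.315/3.228) = -3.357  (Sox10)
log2(742.8/1088) = -0.551  (Ccn1)
log2(200.1/43.67) = 2.196  (Smad7)
log2(1.360/1.540) = -0.179  (Mcl9)
The largest magnitude belongs to Klf7.

3.523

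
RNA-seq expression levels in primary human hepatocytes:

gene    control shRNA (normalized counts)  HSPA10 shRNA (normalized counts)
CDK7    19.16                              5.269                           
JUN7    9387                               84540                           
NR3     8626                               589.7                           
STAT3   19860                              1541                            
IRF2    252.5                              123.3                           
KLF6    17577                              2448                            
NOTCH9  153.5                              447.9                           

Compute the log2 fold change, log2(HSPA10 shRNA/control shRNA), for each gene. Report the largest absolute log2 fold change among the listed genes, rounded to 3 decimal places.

log2(5.269/19.16) = -1.862  (CDK7)
log2(84540/9387) = 3.171  (JUN7)
log2(589.7/8626) = -3.871  (NR3)
log2(1541/19860) = -3.688  (STAT3)
log2(123.3/252.5) = -1.034  (IRF2)
log2(2448/17577) = -2.844  (KLF6)
log2(447.9/153.5) = 1.545  (NOTCH9)
The largest magnitude belongs to NR3.

3.871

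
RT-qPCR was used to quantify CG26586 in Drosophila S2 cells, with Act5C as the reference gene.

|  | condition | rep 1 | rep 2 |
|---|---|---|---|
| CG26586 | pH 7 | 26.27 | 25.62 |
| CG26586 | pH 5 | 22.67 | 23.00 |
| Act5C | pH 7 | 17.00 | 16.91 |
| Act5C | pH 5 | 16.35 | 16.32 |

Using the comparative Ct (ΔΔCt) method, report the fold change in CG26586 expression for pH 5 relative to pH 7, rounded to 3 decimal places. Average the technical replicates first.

5.618

Mean Ct: CG26586 pH 7 25.945; CG26586 pH 5 22.835; Act5C pH 7 16.955; Act5C pH 5 16.335
ΔCt(pH 7) = 25.945 − 16.955 = 8.990
ΔCt(pH 5) = 22.835 − 16.335 = 6.500
ΔΔCt = 6.500 − 8.990 = -2.490
Fold change = 2^(−(-2.490)) = 2^2.490 = 5.6178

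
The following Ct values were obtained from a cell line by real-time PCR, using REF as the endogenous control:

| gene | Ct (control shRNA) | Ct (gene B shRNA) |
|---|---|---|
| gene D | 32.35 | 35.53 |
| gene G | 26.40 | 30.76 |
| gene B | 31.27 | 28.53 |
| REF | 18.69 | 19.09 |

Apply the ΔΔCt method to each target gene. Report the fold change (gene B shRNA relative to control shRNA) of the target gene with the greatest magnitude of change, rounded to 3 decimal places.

gene D: ΔΔCt = (35.53−19.09) − (32.35−18.69) = 16.44 − 13.66 = 2.78; fold change = 2^-2.78 = 0.146
gene G: ΔΔCt = (30.76−19.09) − (26.40−18.69) = 11.67 − 7.71 = 3.96; fold change = 2^-3.96 = 0.064
gene B: ΔΔCt = (28.53−19.09) − (31.27−18.69) = 9.44 − 12.58 = -3.14; fold change = 2^3.14 = 8.815
gene G has the largest |ΔΔCt| = 3.96.

0.064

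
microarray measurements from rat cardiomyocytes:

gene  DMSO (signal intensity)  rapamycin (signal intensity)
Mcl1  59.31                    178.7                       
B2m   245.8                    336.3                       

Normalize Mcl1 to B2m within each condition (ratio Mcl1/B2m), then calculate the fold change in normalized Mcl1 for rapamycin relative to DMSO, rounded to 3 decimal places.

Mcl1/B2m (DMSO) = 59.31 / 245.8 = 0.24129
Mcl1/B2m (rapamycin) = 178.7 / 336.3 = 0.53137
Fold change = 0.53137 / 0.24129 = 2.2022

2.202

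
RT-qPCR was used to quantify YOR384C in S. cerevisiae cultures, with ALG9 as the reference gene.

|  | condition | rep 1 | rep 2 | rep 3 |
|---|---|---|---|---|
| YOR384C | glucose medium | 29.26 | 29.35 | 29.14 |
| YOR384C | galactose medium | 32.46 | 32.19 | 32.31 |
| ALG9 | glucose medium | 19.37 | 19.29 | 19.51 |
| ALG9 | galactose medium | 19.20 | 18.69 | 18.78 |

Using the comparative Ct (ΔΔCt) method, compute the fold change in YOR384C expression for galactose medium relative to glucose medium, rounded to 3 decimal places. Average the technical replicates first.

0.084

Mean Ct: YOR384C glucose medium 29.250; YOR384C galactose medium 32.320; ALG9 glucose medium 19.390; ALG9 galactose medium 18.890
ΔCt(glucose medium) = 29.250 − 19.390 = 9.860
ΔCt(galactose medium) = 32.320 − 18.890 = 13.430
ΔΔCt = 13.430 − 9.860 = 3.570
Fold change = 2^(−3.570) = 0.0842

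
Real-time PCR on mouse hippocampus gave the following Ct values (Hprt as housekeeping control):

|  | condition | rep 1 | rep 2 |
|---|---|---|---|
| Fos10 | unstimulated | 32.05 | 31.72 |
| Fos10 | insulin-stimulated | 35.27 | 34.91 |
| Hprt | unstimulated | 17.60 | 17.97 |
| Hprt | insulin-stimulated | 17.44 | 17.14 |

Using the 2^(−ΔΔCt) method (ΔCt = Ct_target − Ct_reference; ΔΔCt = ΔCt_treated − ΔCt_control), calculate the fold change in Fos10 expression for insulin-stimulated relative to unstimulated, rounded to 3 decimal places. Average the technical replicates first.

0.077

Mean Ct: Fos10 unstimulated 31.885; Fos10 insulin-stimulated 35.090; Hprt unstimulated 17.785; Hprt insulin-stimulated 17.290
ΔCt(unstimulated) = 31.885 − 17.785 = 14.100
ΔCt(insulin-stimulated) = 35.090 − 17.290 = 17.800
ΔΔCt = 17.800 − 14.100 = 3.700
Fold change = 2^(−3.700) = 0.0769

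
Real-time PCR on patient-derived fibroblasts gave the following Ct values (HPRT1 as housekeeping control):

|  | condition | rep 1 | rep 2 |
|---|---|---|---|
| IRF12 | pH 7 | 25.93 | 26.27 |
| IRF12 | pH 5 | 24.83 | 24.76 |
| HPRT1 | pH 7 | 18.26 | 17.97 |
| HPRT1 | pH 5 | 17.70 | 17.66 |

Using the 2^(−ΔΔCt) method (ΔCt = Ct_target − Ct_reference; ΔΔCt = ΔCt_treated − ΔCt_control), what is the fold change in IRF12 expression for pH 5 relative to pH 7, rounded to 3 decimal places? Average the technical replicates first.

1.828

Mean Ct: IRF12 pH 7 26.100; IRF12 pH 5 24.795; HPRT1 pH 7 18.115; HPRT1 pH 5 17.680
ΔCt(pH 7) = 26.100 − 18.115 = 7.985
ΔCt(pH 5) = 24.795 − 17.680 = 7.115
ΔΔCt = 7.115 − 7.985 = -0.870
Fold change = 2^(−(-0.870)) = 2^0.870 = 1.8277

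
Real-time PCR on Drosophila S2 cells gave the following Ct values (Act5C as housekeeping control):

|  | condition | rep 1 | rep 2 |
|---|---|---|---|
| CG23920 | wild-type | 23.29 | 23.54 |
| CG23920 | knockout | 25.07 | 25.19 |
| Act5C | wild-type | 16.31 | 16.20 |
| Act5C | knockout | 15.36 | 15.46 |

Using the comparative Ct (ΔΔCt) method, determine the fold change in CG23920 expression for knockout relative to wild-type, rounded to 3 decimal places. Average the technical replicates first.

Mean Ct: CG23920 wild-type 23.415; CG23920 knockout 25.130; Act5C wild-type 16.255; Act5C knockout 15.410
ΔCt(wild-type) = 23.415 − 16.255 = 7.160
ΔCt(knockout) = 25.130 − 15.410 = 9.720
ΔΔCt = 9.720 − 7.160 = 2.560
Fold change = 2^(−2.560) = 0.1696

0.170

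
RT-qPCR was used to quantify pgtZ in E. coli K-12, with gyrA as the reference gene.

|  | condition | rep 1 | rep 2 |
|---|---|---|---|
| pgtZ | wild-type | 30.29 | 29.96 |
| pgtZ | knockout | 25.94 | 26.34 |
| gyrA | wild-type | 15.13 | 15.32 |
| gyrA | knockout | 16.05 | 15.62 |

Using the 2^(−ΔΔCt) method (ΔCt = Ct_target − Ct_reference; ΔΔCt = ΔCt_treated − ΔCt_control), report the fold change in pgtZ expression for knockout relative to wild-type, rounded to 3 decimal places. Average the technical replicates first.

24.168

Mean Ct: pgtZ wild-type 30.125; pgtZ knockout 26.140; gyrA wild-type 15.225; gyrA knockout 15.835
ΔCt(wild-type) = 30.125 − 15.225 = 14.900
ΔCt(knockout) = 26.140 − 15.835 = 10.305
ΔΔCt = 10.305 − 14.900 = -4.595
Fold change = 2^(−(-4.595)) = 2^4.595 = 24.1676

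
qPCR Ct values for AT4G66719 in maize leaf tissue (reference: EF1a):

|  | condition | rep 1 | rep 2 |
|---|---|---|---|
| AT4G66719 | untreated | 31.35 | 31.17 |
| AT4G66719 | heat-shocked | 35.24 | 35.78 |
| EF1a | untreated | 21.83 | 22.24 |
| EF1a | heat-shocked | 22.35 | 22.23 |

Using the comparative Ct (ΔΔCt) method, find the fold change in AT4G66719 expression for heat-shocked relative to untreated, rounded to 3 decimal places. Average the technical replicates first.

Mean Ct: AT4G66719 untreated 31.260; AT4G66719 heat-shocked 35.510; EF1a untreated 22.035; EF1a heat-shocked 22.290
ΔCt(untreated) = 31.260 − 22.035 = 9.225
ΔCt(heat-shocked) = 35.510 − 22.290 = 13.220
ΔΔCt = 13.220 − 9.225 = 3.995
Fold change = 2^(−3.995) = 0.0627

0.063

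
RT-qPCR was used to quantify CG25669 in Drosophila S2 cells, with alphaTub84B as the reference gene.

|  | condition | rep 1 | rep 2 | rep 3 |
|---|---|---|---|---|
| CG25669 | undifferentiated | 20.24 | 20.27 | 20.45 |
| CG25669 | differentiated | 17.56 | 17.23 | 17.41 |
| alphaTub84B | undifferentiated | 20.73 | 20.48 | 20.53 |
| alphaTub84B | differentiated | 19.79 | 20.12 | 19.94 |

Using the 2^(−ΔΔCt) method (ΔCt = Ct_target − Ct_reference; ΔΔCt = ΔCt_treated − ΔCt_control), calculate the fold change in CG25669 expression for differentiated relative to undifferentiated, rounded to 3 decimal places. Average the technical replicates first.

4.891

Mean Ct: CG25669 undifferentiated 20.320; CG25669 differentiated 17.400; alphaTub84B undifferentiated 20.580; alphaTub84B differentiated 19.950
ΔCt(undifferentiated) = 20.320 − 20.580 = -0.260
ΔCt(differentiated) = 17.400 − 19.950 = -2.550
ΔΔCt = -2.550 − (-0.260) = -2.290
Fold change = 2^(−(-2.290)) = 2^2.290 = 4.8906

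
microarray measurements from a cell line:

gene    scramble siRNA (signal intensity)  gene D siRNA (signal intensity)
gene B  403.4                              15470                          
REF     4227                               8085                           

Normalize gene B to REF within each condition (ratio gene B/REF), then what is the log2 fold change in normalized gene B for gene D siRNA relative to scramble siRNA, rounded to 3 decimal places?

4.326

gene B/REF (scramble siRNA) = 403.4 / 4227 = 0.095434
gene B/REF (gene D siRNA) = 15470 / 8085 = 1.9134
Fold change = 1.9134 / 0.095434 = 20.0496
log2(20.0496) = 4.3255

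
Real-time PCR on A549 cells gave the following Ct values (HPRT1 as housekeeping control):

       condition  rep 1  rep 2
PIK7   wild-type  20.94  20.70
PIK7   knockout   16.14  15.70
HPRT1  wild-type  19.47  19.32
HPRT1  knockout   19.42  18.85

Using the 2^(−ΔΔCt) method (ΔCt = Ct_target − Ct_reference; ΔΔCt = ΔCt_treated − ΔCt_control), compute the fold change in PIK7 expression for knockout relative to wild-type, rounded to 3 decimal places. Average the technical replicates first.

24.933

Mean Ct: PIK7 wild-type 20.820; PIK7 knockout 15.920; HPRT1 wild-type 19.395; HPRT1 knockout 19.135
ΔCt(wild-type) = 20.820 − 19.395 = 1.425
ΔCt(knockout) = 15.920 − 19.135 = -3.215
ΔΔCt = -3.215 − 1.425 = -4.640
Fold change = 2^(−(-4.640)) = 2^4.640 = 24.9333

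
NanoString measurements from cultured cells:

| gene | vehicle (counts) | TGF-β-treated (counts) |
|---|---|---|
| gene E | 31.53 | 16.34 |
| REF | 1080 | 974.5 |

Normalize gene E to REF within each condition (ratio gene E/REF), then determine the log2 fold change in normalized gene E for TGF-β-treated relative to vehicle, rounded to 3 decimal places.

-0.800

gene E/REF (vehicle) = 31.53 / 1080 = 0.029194
gene E/REF (TGF-β-treated) = 16.34 / 974.5 = 0.016768
Fold change = 0.016768 / 0.029194 = 0.5743
log2(0.5743) = -0.8000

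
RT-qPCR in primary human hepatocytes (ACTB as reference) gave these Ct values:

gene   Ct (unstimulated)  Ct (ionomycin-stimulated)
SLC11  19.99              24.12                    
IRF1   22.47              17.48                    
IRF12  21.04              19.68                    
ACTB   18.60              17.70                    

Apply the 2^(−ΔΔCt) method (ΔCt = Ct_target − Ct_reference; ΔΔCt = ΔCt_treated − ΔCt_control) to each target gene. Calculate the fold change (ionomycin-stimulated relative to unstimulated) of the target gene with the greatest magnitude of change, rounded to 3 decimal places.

SLC11: ΔΔCt = (24.12−17.70) − (19.99−18.60) = 6.42 − 1.39 = 5.03; fold change = 2^-5.03 = 0.031
IRF1: ΔΔCt = (17.48−17.70) − (22.47−18.60) = -0.22 − 3.87 = -4.09; fold change = 2^4.09 = 17.030
IRF12: ΔΔCt = (19.68−17.70) − (21.04−18.60) = 1.98 − 2.44 = -0.46; fold change = 2^0.46 = 1.376
SLC11 has the largest |ΔΔCt| = 5.03.

0.031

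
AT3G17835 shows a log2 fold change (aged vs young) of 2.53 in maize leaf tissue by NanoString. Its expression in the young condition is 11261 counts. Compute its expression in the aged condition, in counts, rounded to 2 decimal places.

Fold change = 2^(2.53) = 5.7757
aged expression = 11261 × 5.7757 = 65040.35

65040.35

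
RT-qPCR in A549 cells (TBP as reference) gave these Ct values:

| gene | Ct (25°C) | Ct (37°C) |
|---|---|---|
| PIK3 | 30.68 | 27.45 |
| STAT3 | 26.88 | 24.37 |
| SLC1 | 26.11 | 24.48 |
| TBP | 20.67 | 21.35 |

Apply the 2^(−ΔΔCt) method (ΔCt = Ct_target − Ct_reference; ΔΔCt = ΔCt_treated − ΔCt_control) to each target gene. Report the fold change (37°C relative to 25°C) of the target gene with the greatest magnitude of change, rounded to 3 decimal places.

PIK3: ΔΔCt = (27.45−21.35) − (30.68−20.67) = 6.10 − 10.01 = -3.91; fold change = 2^3.91 = 15.032
STAT3: ΔΔCt = (24.37−21.35) − (26.88−20.67) = 3.02 − 6.21 = -3.19; fold change = 2^3.19 = 9.126
SLC1: ΔΔCt = (24.48−21.35) − (26.11−20.67) = 3.13 − 5.44 = -2.31; fold change = 2^2.31 = 4.959
PIK3 has the largest |ΔΔCt| = 3.91.

15.032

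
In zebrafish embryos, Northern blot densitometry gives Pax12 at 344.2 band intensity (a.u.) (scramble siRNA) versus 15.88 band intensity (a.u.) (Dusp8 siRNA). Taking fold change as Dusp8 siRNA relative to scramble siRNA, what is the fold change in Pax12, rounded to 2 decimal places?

Fold change = 15.88 / 344.2 = 0.046
Pax12 is downregulated.

0.05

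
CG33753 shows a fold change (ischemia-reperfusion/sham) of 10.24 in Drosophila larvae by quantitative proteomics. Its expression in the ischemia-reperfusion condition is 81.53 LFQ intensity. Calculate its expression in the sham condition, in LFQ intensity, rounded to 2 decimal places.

sham expression = 81.53 / 10.24 = 7.96

7.96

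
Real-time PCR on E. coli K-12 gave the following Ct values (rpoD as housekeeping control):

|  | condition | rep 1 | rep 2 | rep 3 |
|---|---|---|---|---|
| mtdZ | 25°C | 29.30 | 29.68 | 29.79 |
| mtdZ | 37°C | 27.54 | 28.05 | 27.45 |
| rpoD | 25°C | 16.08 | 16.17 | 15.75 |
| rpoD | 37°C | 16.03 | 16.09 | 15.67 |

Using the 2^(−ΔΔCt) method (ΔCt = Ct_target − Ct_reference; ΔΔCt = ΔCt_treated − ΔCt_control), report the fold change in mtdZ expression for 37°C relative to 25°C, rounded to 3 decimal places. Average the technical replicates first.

Mean Ct: mtdZ 25°C 29.590; mtdZ 37°C 27.680; rpoD 25°C 16.000; rpoD 37°C 15.930
ΔCt(25°C) = 29.590 − 16.000 = 13.590
ΔCt(37°C) = 27.680 − 15.930 = 11.750
ΔΔCt = 11.750 − 13.590 = -1.840
Fold change = 2^(−(-1.840)) = 2^1.840 = 3.5801

3.580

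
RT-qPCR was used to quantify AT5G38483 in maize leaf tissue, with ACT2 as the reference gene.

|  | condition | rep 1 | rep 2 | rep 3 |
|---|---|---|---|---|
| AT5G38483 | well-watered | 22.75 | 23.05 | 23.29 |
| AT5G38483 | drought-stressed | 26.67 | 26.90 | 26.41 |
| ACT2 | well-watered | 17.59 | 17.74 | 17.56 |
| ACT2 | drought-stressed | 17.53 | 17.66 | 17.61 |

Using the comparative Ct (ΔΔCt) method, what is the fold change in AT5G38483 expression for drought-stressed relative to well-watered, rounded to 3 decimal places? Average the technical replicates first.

Mean Ct: AT5G38483 well-watered 23.030; AT5G38483 drought-stressed 26.660; ACT2 well-watered 17.630; ACT2 drought-stressed 17.600
ΔCt(well-watered) = 23.030 − 17.630 = 5.400
ΔCt(drought-stressed) = 26.660 − 17.600 = 9.060
ΔΔCt = 9.060 − 5.400 = 3.660
Fold change = 2^(−3.660) = 0.0791

0.079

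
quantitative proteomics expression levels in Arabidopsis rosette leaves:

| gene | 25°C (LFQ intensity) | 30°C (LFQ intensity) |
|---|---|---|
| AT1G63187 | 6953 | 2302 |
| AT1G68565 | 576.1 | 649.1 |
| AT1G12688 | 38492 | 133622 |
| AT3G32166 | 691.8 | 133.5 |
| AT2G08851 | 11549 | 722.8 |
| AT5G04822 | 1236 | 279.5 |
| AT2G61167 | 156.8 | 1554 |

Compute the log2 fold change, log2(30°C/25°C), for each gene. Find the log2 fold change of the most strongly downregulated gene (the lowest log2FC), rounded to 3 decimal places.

log2(2302/6953) = -1.595  (AT1G63187)
log2(649.1/576.1) = 0.172  (AT1G68565)
log2(133622/38492) = 1.796  (AT1G12688)
log2(133.5/691.8) = -2.374  (AT3G32166)
log2(722.8/11549) = -3.998  (AT2G08851)
log2(279.5/1236) = -2.145  (AT5G04822)
log2(1554/156.8) = 3.309  (AT2G61167)
AT2G08851 is most strongly downregulated.

-3.998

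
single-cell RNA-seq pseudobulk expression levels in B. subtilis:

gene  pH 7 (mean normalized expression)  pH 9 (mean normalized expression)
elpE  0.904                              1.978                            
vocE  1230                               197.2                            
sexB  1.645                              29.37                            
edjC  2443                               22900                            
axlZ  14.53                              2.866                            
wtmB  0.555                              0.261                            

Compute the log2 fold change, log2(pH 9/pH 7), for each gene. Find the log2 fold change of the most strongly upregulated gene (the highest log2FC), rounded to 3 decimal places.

4.158

log2(1.978/0.904) = 1.130  (elpE)
log2(197.2/1230) = -2.641  (vocE)
log2(29.37/1.645) = 4.158  (sexB)
log2(22900/2443) = 3.229  (edjC)
log2(2.866/14.53) = -2.342  (axlZ)
log2(0.261/0.555) = -1.088  (wtmB)
sexB is most strongly upregulated.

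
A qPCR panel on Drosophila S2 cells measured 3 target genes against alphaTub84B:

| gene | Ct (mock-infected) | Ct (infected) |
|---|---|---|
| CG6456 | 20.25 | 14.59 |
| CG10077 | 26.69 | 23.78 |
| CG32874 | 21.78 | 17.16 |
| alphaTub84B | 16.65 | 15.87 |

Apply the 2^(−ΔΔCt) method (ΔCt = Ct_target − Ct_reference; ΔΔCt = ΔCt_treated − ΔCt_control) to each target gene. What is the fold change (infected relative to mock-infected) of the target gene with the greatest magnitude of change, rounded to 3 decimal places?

29.446

CG6456: ΔΔCt = (14.59−15.87) − (20.25−16.65) = -1.28 − 3.60 = -4.88; fold change = 2^4.88 = 29.446
CG10077: ΔΔCt = (23.78−15.87) − (26.69−16.65) = 7.91 − 10.04 = -2.13; fold change = 2^2.13 = 4.377
CG32874: ΔΔCt = (17.16−15.87) − (21.78−16.65) = 1.29 − 5.13 = -3.84; fold change = 2^3.84 = 14.320
CG6456 has the largest |ΔΔCt| = 4.88.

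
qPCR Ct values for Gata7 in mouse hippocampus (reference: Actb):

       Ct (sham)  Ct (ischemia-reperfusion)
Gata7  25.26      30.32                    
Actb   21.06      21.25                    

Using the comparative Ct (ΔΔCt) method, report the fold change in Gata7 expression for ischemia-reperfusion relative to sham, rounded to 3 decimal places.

ΔCt(sham) = 25.260 − 21.060 = 4.200
ΔCt(ischemia-reperfusion) = 30.320 − 21.250 = 9.070
ΔΔCt = 9.070 − 4.200 = 4.870
Fold change = 2^(−4.870) = 0.0342

0.034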